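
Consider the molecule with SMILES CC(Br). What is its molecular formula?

C2H5Br

Atom tally by fragment:
  CH3 → C:1 H:3
  CH2Br → C:1 H:2 Br:1
Element totals:
  C: 2
  H: 5
  Br: 1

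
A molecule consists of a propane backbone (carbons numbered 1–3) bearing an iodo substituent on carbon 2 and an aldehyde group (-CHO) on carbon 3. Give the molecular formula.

Atom tally by fragment:
  CH3 → C:1 H:3
  CH(I) → C:1 H:1 I:1
  CH2CHO → C:2 H:3 O:1
Element totals:
  C: 4
  H: 7
  I: 1
  O: 1

C4H7IO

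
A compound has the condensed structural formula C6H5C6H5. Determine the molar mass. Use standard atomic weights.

Atom tally by fragment:
  benzene ring core → C:6 H:6
  (− 1 ring H displaced by substituents)
  + C6H5 → C:6 H:5
Element totals:
  C: 12
  H: 10
Molecular formula: C12H10.
  M = 12(12.011) + 10(1.008)
    = 144.132 + 10.080 = 154.212

154.21 g/mol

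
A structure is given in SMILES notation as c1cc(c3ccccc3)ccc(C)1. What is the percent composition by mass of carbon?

Atom tally by fragment:
  benzene ring core → C:6 H:6
  (− 2 ring H displaced by substituents)
  + C6H5 → C:6 H:5
  + CH3 → C:1 H:3
Element totals:
  C: 13
  H: 12
Molecular formula: C13H12.
Molar mass = 168.239 g/mol.
Mass from C: 13 × 12.011 = 156.143 g/mol.
%C = 156.143 / 168.239 × 100 = 92.81%.

92.81%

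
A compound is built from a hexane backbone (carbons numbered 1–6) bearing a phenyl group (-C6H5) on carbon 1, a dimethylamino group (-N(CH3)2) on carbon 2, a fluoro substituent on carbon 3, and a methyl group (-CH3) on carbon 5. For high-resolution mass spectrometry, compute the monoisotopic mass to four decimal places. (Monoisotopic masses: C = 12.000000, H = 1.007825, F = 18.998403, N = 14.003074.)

Atom tally by fragment:
  C6H5CH2 → C:7 H:7
  CH(N(CH3)2) → C:3 H:7 N:1
  CH(F) → C:1 H:1 F:1
  CH2 → C:1 H:2
  CH(CH3) → C:2 H:4
  CH3 → C:1 H:3
Element totals:
  C: 15
  H: 24
  F: 1
  N: 1
Molecular formula: C15H24FN.
  M = 15(12.0) + 24(1.007825) + 18.998403 + 14.003074
    = 180.000000 + 24.187800 + 18.998403 + 14.003074 = 237.189277

237.1893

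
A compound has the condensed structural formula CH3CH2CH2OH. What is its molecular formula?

C3H8O

Atom tally by fragment:
  CH3 → C:1 H:3
  CH2CH2OH → C:2 H:5 O:1
Element totals:
  C: 3
  H: 8
  O: 1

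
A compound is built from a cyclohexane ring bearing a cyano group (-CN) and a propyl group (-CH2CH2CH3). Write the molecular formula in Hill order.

Atom tally by fragment:
  cyclohexane ring core → C:6 H:12
  (− 2 ring H displaced by substituents)
  + CN → C:1 N:1
  + CH2CH2CH3 → C:3 H:7
Element totals:
  C: 10
  H: 17
  N: 1

C10H17N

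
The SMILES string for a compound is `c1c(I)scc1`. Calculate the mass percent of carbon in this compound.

Atom tally by fragment:
  thiophene ring core → C:4 H:4 S:1
  (− 1 ring H displaced by substituents)
  + I → I:1
Element totals:
  C: 4
  H: 3
  I: 1
  S: 1
Molecular formula: C4H3IS.
Molar mass = 210.032 g/mol.
Mass from C: 4 × 12.011 = 48.044 g/mol.
%C = 48.044 / 210.032 × 100 = 22.87%.

22.87%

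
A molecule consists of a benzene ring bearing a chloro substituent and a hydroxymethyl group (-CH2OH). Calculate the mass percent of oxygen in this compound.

11.22%

Atom tally by fragment:
  benzene ring core → C:6 H:6
  (− 2 ring H displaced by substituents)
  + Cl → Cl:1
  + CH2OH → C:1 H:3 O:1
Element totals:
  C: 7
  H: 7
  Cl: 1
  O: 1
Molecular formula: C7H7ClO.
Molar mass = 142.582 g/mol.
Mass from O: 1 × 15.999 = 15.999 g/mol.
%O = 15.999 / 142.582 × 100 = 11.22%.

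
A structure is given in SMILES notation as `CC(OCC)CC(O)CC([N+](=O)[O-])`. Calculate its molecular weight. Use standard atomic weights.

Atom tally by fragment:
  CH3 → C:1 H:3
  CH(OC2H5) → C:3 H:6 O:1
  CH2 → C:1 H:2
  CH(OH) → C:1 H:2 O:1
  CH2 → C:1 H:2
  CH2NO2 → C:1 H:2 N:1 O:2
Element totals:
  C: 8
  H: 17
  N: 1
  O: 4
Molecular formula: C8H17NO4.
  M = 8(12.011) + 17(1.008) + 14.007 + 4(15.999)
    = 96.088 + 17.136 + 14.007 + 63.996 = 191.227

191.23 g/mol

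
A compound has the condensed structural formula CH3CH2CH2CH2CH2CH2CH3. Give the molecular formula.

C7H16

Atom tally by fragment:
  CH3 → C:1 H:3
  CH2 → C:1 H:2
  CH2 → C:1 H:2
  CH2 → C:1 H:2
  CH2 → C:1 H:2
  CH2 → C:1 H:2
  CH3 → C:1 H:3
Element totals:
  C: 7
  H: 16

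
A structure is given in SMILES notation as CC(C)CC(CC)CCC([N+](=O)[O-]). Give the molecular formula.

Atom tally by fragment:
  CH3 → C:1 H:3
  CH(CH3) → C:2 H:4
  CH2 → C:1 H:2
  CH(C2H5) → C:3 H:6
  CH2 → C:1 H:2
  CH2 → C:1 H:2
  CH2NO2 → C:1 H:2 N:1 O:2
Element totals:
  C: 10
  H: 21
  N: 1
  O: 2

C10H21NO2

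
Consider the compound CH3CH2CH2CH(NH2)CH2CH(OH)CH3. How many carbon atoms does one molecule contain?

7

Atom tally by fragment:
  CH3 → C:1 H:3
  CH2 → C:1 H:2
  CH2 → C:1 H:2
  CH(NH2) → C:1 H:3 N:1
  CH2 → C:1 H:2
  CH(OH) → C:1 H:2 O:1
  CH3 → C:1 H:3
Element totals:
  C: 7
  H: 17
  N: 1
  O: 1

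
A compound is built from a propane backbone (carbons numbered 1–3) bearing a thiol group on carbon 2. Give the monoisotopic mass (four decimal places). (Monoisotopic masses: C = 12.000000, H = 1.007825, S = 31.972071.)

Atom tally by fragment:
  CH3 → C:1 H:3
  CH(SH) → C:1 H:2 S:1
  CH3 → C:1 H:3
Element totals:
  C: 3
  H: 8
  S: 1
Molecular formula: C3H8S.
  M = 3(12.0) + 8(1.007825) + 31.972071
    = 36.000000 + 8.062600 + 31.972071 = 76.034671

76.0347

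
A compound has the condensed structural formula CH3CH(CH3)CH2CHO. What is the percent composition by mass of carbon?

69.72%

Atom tally by fragment:
  CH3 → C:1 H:3
  CH(CH3) → C:2 H:4
  CH2CHO → C:2 H:3 O:1
Element totals:
  C: 5
  H: 10
  O: 1
Molecular formula: C5H10O.
Molar mass = 86.134 g/mol.
Mass from C: 5 × 12.011 = 60.055 g/mol.
%C = 60.055 / 86.134 × 100 = 69.72%.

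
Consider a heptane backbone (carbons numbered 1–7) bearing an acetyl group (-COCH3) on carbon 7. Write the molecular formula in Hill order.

C9H18O

Atom tally by fragment:
  CH3 → C:1 H:3
  CH2 → C:1 H:2
  CH2 → C:1 H:2
  CH2 → C:1 H:2
  CH2 → C:1 H:2
  CH2 → C:1 H:2
  CH2COCH3 → C:3 H:5 O:1
Element totals:
  C: 9
  H: 18
  O: 1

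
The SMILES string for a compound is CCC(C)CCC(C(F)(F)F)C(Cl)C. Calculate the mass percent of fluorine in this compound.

24.71%

Atom tally by fragment:
  CH3 → C:1 H:3
  CH2 → C:1 H:2
  CH(CH3) → C:2 H:4
  CH2 → C:1 H:2
  CH2 → C:1 H:2
  CH(CF3) → C:2 H:1 F:3
  CH(Cl) → C:1 H:1 Cl:1
  CH3 → C:1 H:3
Element totals:
  C: 10
  H: 18
  Cl: 1
  F: 3
Molecular formula: C10H18ClF3.
Molar mass = 230.698 g/mol.
Mass from F: 3 × 18.998 = 56.994 g/mol.
%F = 56.994 / 230.698 × 100 = 24.71%.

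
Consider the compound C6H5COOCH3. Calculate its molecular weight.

Atom tally by fragment:
  benzene ring core → C:6 H:6
  (− 1 ring H displaced by substituents)
  + COOCH3 → C:2 H:3 O:2
Element totals:
  C: 8
  H: 8
  O: 2
Molecular formula: C8H8O2.
  M = 8(12.011) + 8(1.008) + 2(15.999)
    = 96.088 + 8.064 + 31.998 = 136.150

136.15 g/mol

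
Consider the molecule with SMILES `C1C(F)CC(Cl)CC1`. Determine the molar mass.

136.59 g/mol

Atom tally by fragment:
  cyclohexane ring core → C:6 H:12
  (− 2 ring H displaced by substituents)
  + F → F:1
  + Cl → Cl:1
Element totals:
  C: 6
  H: 10
  Cl: 1
  F: 1
Molecular formula: C6H10ClF.
  M = 6(12.011) + 10(1.008) + 35.45 + 18.998
    = 72.066 + 10.080 + 35.450 + 18.998 = 136.594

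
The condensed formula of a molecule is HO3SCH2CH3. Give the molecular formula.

Atom tally by fragment:
  HO3SCH2 → C:1 H:3 S:1 O:3
  CH3 → C:1 H:3
Element totals:
  C: 2
  H: 6
  O: 3
  S: 1

C2H6O3S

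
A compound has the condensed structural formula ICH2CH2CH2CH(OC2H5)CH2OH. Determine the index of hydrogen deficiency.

0

Atom tally by fragment:
  ICH2 → C:1 H:2 I:1
  CH2 → C:1 H:2
  CH2 → C:1 H:2
  CH(OC2H5) → C:3 H:6 O:1
  CH2OH → C:1 H:3 O:1
Element totals:
  C: 7
  H: 15
  I: 1
  O: 2
Molecular formula: C7H15IO2.
DoU = (2C + 2 + N − H − X) / 2 = (2·7 + 2 + 0 − 15 − 1) / 2 = 0.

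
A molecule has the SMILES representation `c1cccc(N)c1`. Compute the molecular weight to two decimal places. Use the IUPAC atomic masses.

93.13 g/mol

Atom tally by fragment:
  benzene ring core → C:6 H:6
  (− 1 ring H displaced by substituents)
  + NH2 → N:1 H:2
Element totals:
  C: 6
  H: 7
  N: 1
Molecular formula: C6H7N.
  M = 6(12.011) + 7(1.008) + 14.007
    = 72.066 + 7.056 + 14.007 = 93.129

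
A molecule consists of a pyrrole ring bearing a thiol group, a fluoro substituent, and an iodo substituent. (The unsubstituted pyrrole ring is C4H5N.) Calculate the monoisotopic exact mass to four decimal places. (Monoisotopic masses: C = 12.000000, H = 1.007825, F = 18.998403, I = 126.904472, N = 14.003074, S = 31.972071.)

242.9015

Atom tally by fragment:
  pyrrole ring core → C:4 H:5 N:1
  (− 3 ring H displaced by substituents)
  + SH → S:1 H:1
  + F → F:1
  + I → I:1
Element totals:
  C: 4
  H: 3
  F: 1
  I: 1
  N: 1
  S: 1
Molecular formula: C4H3FINS.
  M = 4(12.0) + 3(1.007825) + 18.998403 + 126.904472 + 14.003074 + 31.972071
    = 48.000000 + 3.023475 + 18.998403 + 126.904472 + 14.003074 + 31.972071 = 242.901495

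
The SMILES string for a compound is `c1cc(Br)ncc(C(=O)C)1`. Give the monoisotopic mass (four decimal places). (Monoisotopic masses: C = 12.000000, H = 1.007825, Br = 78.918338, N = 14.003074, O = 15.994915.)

Atom tally by fragment:
  pyridine ring core → C:5 H:5 N:1
  (− 2 ring H displaced by substituents)
  + Br → Br:1
  + COCH3 → C:2 H:3 O:1
Element totals:
  C: 7
  H: 6
  Br: 1
  N: 1
  O: 1
Molecular formula: C7H6BrNO.
  M = 7(12.0) + 6(1.007825) + 78.918338 + 14.003074 + 15.994915
    = 84.000000 + 6.046950 + 78.918338 + 14.003074 + 15.994915 = 198.963277

198.9633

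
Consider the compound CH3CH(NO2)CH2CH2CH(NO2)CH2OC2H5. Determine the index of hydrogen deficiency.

2

Element totals:
  C: 8
  H: 16
  N: 2
  O: 5
Molecular formula: C8H16N2O5.
DoU = (2C + 2 + N − H − X) / 2 = (2·8 + 2 + 2 − 16 − 0) / 2 = 2.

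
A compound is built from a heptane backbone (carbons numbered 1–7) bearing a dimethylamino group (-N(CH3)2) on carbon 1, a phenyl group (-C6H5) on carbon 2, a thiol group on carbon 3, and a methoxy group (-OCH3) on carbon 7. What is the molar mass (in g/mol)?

Atom tally by fragment:
  (CH3)2NCH2 → C:3 H:8 N:1
  CH(C6H5) → C:7 H:6
  CH(SH) → C:1 H:2 S:1
  CH2 → C:1 H:2
  CH2 → C:1 H:2
  CH2 → C:1 H:2
  CH2OCH3 → C:2 H:5 O:1
Element totals:
  C: 16
  H: 27
  N: 1
  O: 1
  S: 1
Molecular formula: C16H27NOS.
  M = 16(12.011) + 27(1.008) + 14.007 + 15.999 + 32.06
    = 192.176 + 27.216 + 14.007 + 15.999 + 32.060 = 281.458

281.46 g/mol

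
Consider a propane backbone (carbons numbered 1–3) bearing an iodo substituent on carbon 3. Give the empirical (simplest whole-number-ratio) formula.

C3H7I

Atom tally by fragment:
  CH3 → C:1 H:3
  CH2 → C:1 H:2
  CH2I → C:1 H:2 I:1
Element totals:
  C: 3
  H: 7
  I: 1
Molecular formula: C3H7I.
gcd of subscripts (3, 7, 1) = 1, so the empirical formula equals the molecular formula.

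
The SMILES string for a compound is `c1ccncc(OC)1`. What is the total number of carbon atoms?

Atom tally by fragment:
  pyridine ring core → C:5 H:5 N:1
  (− 1 ring H displaced by substituents)
  + OCH3 → C:1 H:3 O:1
Element totals:
  C: 6
  H: 7
  N: 1
  O: 1

6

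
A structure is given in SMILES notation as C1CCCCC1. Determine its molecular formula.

Atom tally by fragment:
  cyclohexane ring core → C:6 H:12
Element totals:
  C: 6
  H: 12

C6H12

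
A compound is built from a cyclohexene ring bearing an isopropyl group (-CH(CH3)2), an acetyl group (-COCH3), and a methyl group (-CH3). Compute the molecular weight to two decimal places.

180.29 g/mol

Atom tally by fragment:
  cyclohexene ring core → C:6 H:10
  (− 3 ring H displaced by substituents)
  + CH(CH3)2 → C:3 H:7
  + COCH3 → C:2 H:3 O:1
  + CH3 → C:1 H:3
Element totals:
  C: 12
  H: 20
  O: 1
Molecular formula: C12H20O.
  M = 12(12.011) + 20(1.008) + 15.999
    = 144.132 + 20.160 + 15.999 = 180.291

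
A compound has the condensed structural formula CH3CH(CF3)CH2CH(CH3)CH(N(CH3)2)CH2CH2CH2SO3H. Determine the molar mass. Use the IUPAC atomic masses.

319.38 g/mol

Element totals:
  C: 12
  H: 24
  F: 3
  N: 1
  O: 3
  S: 1
Molecular formula: C12H24F3NO3S.
  M = 12(12.011) + 24(1.008) + 3(18.998) + 14.007 + 3(15.999) + 32.06
    = 144.132 + 24.192 + 56.994 + 14.007 + 47.997 + 32.060 = 319.382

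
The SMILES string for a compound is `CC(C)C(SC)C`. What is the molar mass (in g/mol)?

Atom tally by fragment:
  CH3 → C:1 H:3
  CH(CH3) → C:2 H:4
  CH(SCH3) → C:2 H:4 S:1
  CH3 → C:1 H:3
Element totals:
  C: 6
  H: 14
  S: 1
Molecular formula: C6H14S.
  M = 6(12.011) + 14(1.008) + 32.06
    = 72.066 + 14.112 + 32.060 = 118.238

118.24 g/mol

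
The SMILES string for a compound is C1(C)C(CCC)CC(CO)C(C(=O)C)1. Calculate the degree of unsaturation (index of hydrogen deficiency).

Atom tally by fragment:
  cyclopentane ring core → C:5 H:10
  (− 4 ring H displaced by substituents)
  + CH3 → C:1 H:3
  + CH2CH2CH3 → C:3 H:7
  + CH2OH → C:1 H:3 O:1
  + COCH3 → C:2 H:3 O:1
Element totals:
  C: 12
  H: 22
  O: 2
Molecular formula: C12H22O2.
DoU = (2C + 2 + N − H − X) / 2 = (2·12 + 2 + 0 − 22 − 0) / 2 = 2.

2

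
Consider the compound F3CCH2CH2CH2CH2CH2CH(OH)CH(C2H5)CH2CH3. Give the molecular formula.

C12H23F3O

Atom tally by fragment:
  F3CCH2 → C:2 H:2 F:3
  CH2 → C:1 H:2
  CH2 → C:1 H:2
  CH2 → C:1 H:2
  CH2 → C:1 H:2
  CH(OH) → C:1 H:2 O:1
  CH(C2H5) → C:3 H:6
  CH2 → C:1 H:2
  CH3 → C:1 H:3
Element totals:
  C: 12
  H: 23
  F: 3
  O: 1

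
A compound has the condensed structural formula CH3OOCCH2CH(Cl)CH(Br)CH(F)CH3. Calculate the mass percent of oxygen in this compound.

Atom tally by fragment:
  CH3OOCCH2 → C:3 H:5 O:2
  CH(Cl) → C:1 H:1 Cl:1
  CH(Br) → C:1 H:1 Br:1
  CH(F) → C:1 H:1 F:1
  CH3 → C:1 H:3
Element totals:
  C: 7
  H: 11
  Br: 1
  Cl: 1
  F: 1
  O: 2
Molecular formula: C7H11BrClFO2.
Molar mass = 261.515 g/mol.
Mass from O: 2 × 15.999 = 31.998 g/mol.
%O = 31.998 / 261.515 × 100 = 12.24%.

12.24%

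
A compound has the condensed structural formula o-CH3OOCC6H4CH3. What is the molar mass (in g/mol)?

Atom tally by fragment:
  benzene ring core → C:6 H:6
  (− 2 ring H displaced by substituents)
  + COOCH3 → C:2 H:3 O:2
  + CH3 → C:1 H:3
Element totals:
  C: 9
  H: 10
  O: 2
Molecular formula: C9H10O2.
  M = 9(12.011) + 10(1.008) + 2(15.999)
    = 108.099 + 10.080 + 31.998 = 150.177

150.18 g/mol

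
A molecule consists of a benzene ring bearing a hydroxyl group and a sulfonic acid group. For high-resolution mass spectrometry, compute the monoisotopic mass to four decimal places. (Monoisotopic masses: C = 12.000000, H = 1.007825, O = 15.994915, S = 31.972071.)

173.9987

Atom tally by fragment:
  benzene ring core → C:6 H:6
  (− 2 ring H displaced by substituents)
  + OH → O:1 H:1
  + SO3H → S:1 O:3 H:1
Element totals:
  C: 6
  H: 6
  O: 4
  S: 1
Molecular formula: C6H6O4S.
  M = 6(12.0) + 6(1.007825) + 4(15.994915) + 31.972071
    = 72.000000 + 6.046950 + 63.979660 + 31.972071 = 173.998681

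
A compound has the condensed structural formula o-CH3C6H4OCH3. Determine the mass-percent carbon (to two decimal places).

Atom tally by fragment:
  benzene ring core → C:6 H:6
  (− 2 ring H displaced by substituents)
  + CH3 → C:1 H:3
  + OCH3 → C:1 H:3 O:1
Element totals:
  C: 8
  H: 10
  O: 1
Molecular formula: C8H10O.
Molar mass = 122.167 g/mol.
Mass from C: 8 × 12.011 = 96.088 g/mol.
%C = 96.088 / 122.167 × 100 = 78.65%.

78.65%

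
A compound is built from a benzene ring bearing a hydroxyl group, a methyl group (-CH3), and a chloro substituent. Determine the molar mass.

142.58 g/mol

Atom tally by fragment:
  benzene ring core → C:6 H:6
  (− 3 ring H displaced by substituents)
  + OH → O:1 H:1
  + CH3 → C:1 H:3
  + Cl → Cl:1
Element totals:
  C: 7
  H: 7
  Cl: 1
  O: 1
Molecular formula: C7H7ClO.
  M = 7(12.011) + 7(1.008) + 35.45 + 15.999
    = 84.077 + 7.056 + 35.450 + 15.999 = 142.582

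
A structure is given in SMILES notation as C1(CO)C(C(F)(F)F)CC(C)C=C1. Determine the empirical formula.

C9H13F3O

Atom tally by fragment:
  cyclohexene ring core → C:6 H:10
  (− 3 ring H displaced by substituents)
  + CH2OH → C:1 H:3 O:1
  + CF3 → C:1 F:3
  + CH3 → C:1 H:3
Element totals:
  C: 9
  H: 13
  F: 3
  O: 1
Molecular formula: C9H13F3O.
gcd of subscripts (9, 3, 13, 1) = 1, so the empirical formula equals the molecular formula.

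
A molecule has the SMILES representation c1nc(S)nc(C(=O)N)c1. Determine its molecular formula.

C5H5N3OS

Atom tally by fragment:
  pyrimidine ring core → C:4 H:4 N:2
  (− 2 ring H displaced by substituents)
  + SH → S:1 H:1
  + CONH2 → C:1 H:2 O:1 N:1
Element totals:
  C: 5
  H: 5
  N: 3
  O: 1
  S: 1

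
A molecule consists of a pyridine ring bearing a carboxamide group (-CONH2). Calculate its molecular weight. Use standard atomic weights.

Atom tally by fragment:
  pyridine ring core → C:5 H:5 N:1
  (− 1 ring H displaced by substituents)
  + CONH2 → C:1 H:2 O:1 N:1
Element totals:
  C: 6
  H: 6
  N: 2
  O: 1
Molecular formula: C6H6N2O.
  M = 6(12.011) + 6(1.008) + 2(14.007) + 15.999
    = 72.066 + 6.048 + 28.014 + 15.999 = 122.127

122.13 g/mol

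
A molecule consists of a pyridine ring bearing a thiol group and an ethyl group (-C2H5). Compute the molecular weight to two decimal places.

139.22 g/mol

Atom tally by fragment:
  pyridine ring core → C:5 H:5 N:1
  (− 2 ring H displaced by substituents)
  + SH → S:1 H:1
  + C2H5 → C:2 H:5
Element totals:
  C: 7
  H: 9
  N: 1
  S: 1
Molecular formula: C7H9NS.
  M = 7(12.011) + 9(1.008) + 14.007 + 32.06
    = 84.077 + 9.072 + 14.007 + 32.060 = 139.216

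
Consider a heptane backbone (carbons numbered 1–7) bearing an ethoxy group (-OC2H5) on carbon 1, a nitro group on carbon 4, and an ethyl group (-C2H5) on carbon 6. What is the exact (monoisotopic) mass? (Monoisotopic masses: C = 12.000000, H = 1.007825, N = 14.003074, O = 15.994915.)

Atom tally by fragment:
  C2H5OCH2 → C:3 H:7 O:1
  CH2 → C:1 H:2
  CH2 → C:1 H:2
  CH(NO2) → C:1 H:1 N:1 O:2
  CH2 → C:1 H:2
  CH(C2H5) → C:3 H:6
  CH3 → C:1 H:3
Element totals:
  C: 11
  H: 23
  N: 1
  O: 3
Molecular formula: C11H23NO3.
  M = 11(12.0) + 23(1.007825) + 14.003074 + 3(15.994915)
    = 132.000000 + 23.179975 + 14.003074 + 47.984745 = 217.167794

217.1678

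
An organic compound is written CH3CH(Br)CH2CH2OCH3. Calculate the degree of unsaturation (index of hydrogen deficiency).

0

Atom tally by fragment:
  CH3 → C:1 H:3
  CH(Br) → C:1 H:1 Br:1
  CH2 → C:1 H:2
  CH2OCH3 → C:2 H:5 O:1
Element totals:
  C: 5
  H: 11
  Br: 1
  O: 1
Molecular formula: C5H11BrO.
DoU = (2C + 2 + N − H − X) / 2 = (2·5 + 2 + 0 − 11 − 1) / 2 = 0.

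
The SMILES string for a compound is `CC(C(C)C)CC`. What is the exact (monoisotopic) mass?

100.1252

Atom tally by fragment:
  CH3 → C:1 H:3
  CH(CH(CH3)2) → C:4 H:8
  CH2 → C:1 H:2
  CH3 → C:1 H:3
Element totals:
  C: 7
  H: 16
Molecular formula: C7H16.
  M = 7(12.0) + 16(1.007825)
    = 84.000000 + 16.125200 = 100.125200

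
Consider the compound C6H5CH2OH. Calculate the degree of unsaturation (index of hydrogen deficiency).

Element totals:
  C: 7
  H: 8
  O: 1
Molecular formula: C7H8O.
DoU = (2C + 2 + N − H − X) / 2 = (2·7 + 2 + 0 − 8 − 0) / 2 = 4.

4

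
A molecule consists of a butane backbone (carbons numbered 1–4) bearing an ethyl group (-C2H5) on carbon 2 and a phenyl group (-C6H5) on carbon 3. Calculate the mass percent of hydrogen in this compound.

11.18%

Atom tally by fragment:
  CH3 → C:1 H:3
  CH(C2H5) → C:3 H:6
  CH(C6H5) → C:7 H:6
  CH3 → C:1 H:3
Element totals:
  C: 12
  H: 18
Molecular formula: C12H18.
Molar mass = 162.276 g/mol.
Mass from H: 18 × 1.008 = 18.144 g/mol.
%H = 18.144 / 162.276 × 100 = 11.18%.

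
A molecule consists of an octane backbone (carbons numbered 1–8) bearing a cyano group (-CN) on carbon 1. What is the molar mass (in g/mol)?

139.24 g/mol

Atom tally by fragment:
  NCCH2 → C:2 H:2 N:1
  CH2 → C:1 H:2
  CH2 → C:1 H:2
  CH2 → C:1 H:2
  CH2 → C:1 H:2
  CH2 → C:1 H:2
  CH2 → C:1 H:2
  CH3 → C:1 H:3
Element totals:
  C: 9
  H: 17
  N: 1
Molecular formula: C9H17N.
  M = 9(12.011) + 17(1.008) + 14.007
    = 108.099 + 17.136 + 14.007 = 139.242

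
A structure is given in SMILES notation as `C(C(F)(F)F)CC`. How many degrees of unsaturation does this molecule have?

Atom tally by fragment:
  F3CCH2 → C:2 H:2 F:3
  CH2 → C:1 H:2
  CH3 → C:1 H:3
Element totals:
  C: 4
  H: 7
  F: 3
Molecular formula: C4H7F3.
DoU = (2C + 2 + N − H − X) / 2 = (2·4 + 2 + 0 − 7 − 3) / 2 = 0.

0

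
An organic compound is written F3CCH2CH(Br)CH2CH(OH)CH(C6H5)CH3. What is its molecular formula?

Element totals:
  C: 13
  H: 16
  Br: 1
  F: 3
  O: 1

C13H16BrF3O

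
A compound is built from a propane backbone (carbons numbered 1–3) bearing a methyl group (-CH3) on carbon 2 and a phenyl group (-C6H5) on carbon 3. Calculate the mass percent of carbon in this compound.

Atom tally by fragment:
  CH3 → C:1 H:3
  CH(CH3) → C:2 H:4
  CH2C6H5 → C:7 H:7
Element totals:
  C: 10
  H: 14
Molecular formula: C10H14.
Molar mass = 134.222 g/mol.
Mass from C: 10 × 12.011 = 120.110 g/mol.
%C = 120.110 / 134.222 × 100 = 89.49%.

89.49%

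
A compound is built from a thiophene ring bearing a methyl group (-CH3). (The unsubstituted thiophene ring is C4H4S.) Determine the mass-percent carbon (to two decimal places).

61.18%

Atom tally by fragment:
  thiophene ring core → C:4 H:4 S:1
  (− 1 ring H displaced by substituents)
  + CH3 → C:1 H:3
Element totals:
  C: 5
  H: 6
  S: 1
Molecular formula: C5H6S.
Molar mass = 98.163 g/mol.
Mass from C: 5 × 12.011 = 60.055 g/mol.
%C = 60.055 / 98.163 × 100 = 61.18%.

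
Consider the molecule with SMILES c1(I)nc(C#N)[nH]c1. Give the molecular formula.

Atom tally by fragment:
  imidazole ring core → C:3 H:4 N:2
  (− 2 ring H displaced by substituents)
  + I → I:1
  + CN → C:1 N:1
Element totals:
  C: 4
  H: 2
  I: 1
  N: 3

C4H2IN3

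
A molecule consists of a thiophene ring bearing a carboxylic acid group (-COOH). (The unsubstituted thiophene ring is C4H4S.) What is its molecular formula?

Atom tally by fragment:
  thiophene ring core → C:4 H:4 S:1
  (− 1 ring H displaced by substituents)
  + COOH → C:1 H:1 O:2
Element totals:
  C: 5
  H: 4
  O: 2
  S: 1

C5H4O2S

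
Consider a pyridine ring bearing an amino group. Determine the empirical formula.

Atom tally by fragment:
  pyridine ring core → C:5 H:5 N:1
  (− 1 ring H displaced by substituents)
  + NH2 → N:1 H:2
Element totals:
  C: 5
  H: 6
  N: 2
Molecular formula: C5H6N2.
gcd of subscripts (5, 6, 2) = 1, so the empirical formula equals the molecular formula.

C5H6N2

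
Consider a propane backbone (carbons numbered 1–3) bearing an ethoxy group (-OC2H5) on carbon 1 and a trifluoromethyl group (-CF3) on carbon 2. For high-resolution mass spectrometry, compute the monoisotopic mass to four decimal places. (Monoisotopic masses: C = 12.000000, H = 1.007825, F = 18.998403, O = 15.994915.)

156.0762

Atom tally by fragment:
  C2H5OCH2 → C:3 H:7 O:1
  CH(CF3) → C:2 H:1 F:3
  CH3 → C:1 H:3
Element totals:
  C: 6
  H: 11
  F: 3
  O: 1
Molecular formula: C6H11F3O.
  M = 6(12.0) + 11(1.007825) + 3(18.998403) + 15.994915
    = 72.000000 + 11.086075 + 56.995209 + 15.994915 = 156.076199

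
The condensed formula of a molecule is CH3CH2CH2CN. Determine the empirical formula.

C4H7N

Atom tally by fragment:
  CH3 → C:1 H:3
  CH2 → C:1 H:2
  CH2CN → C:2 H:2 N:1
Element totals:
  C: 4
  H: 7
  N: 1
Molecular formula: C4H7N.
gcd of subscripts (4, 7, 1) = 1, so the empirical formula equals the molecular formula.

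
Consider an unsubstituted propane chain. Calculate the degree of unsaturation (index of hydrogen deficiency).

0

Atom tally by fragment:
  CH3 → C:1 H:3
  CH2 → C:1 H:2
  CH3 → C:1 H:3
Element totals:
  C: 3
  H: 8
Molecular formula: C3H8.
DoU = (2C + 2 + N − H − X) / 2 = (2·3 + 2 + 0 − 8 − 0) / 2 = 0.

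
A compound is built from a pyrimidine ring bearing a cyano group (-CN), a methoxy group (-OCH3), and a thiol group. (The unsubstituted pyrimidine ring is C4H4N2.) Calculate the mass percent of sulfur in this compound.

19.18%

Atom tally by fragment:
  pyrimidine ring core → C:4 H:4 N:2
  (− 3 ring H displaced by substituents)
  + CN → C:1 N:1
  + OCH3 → C:1 H:3 O:1
  + SH → S:1 H:1
Element totals:
  C: 6
  H: 5
  N: 3
  O: 1
  S: 1
Molecular formula: C6H5N3OS.
Molar mass = 167.186 g/mol.
Mass from S: 1 × 32.06 = 32.060 g/mol.
%S = 32.060 / 167.186 × 100 = 19.18%.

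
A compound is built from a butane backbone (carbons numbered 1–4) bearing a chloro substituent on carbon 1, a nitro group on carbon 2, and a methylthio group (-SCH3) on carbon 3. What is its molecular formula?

Atom tally by fragment:
  ClCH2 → C:1 H:2 Cl:1
  CH(NO2) → C:1 H:1 N:1 O:2
  CH(SCH3) → C:2 H:4 S:1
  CH3 → C:1 H:3
Element totals:
  C: 5
  H: 10
  Cl: 1
  N: 1
  O: 2
  S: 1

C5H10ClNO2S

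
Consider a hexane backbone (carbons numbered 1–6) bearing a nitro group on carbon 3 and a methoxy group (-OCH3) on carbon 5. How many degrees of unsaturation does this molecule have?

1

Atom tally by fragment:
  CH3 → C:1 H:3
  CH2 → C:1 H:2
  CH(NO2) → C:1 H:1 N:1 O:2
  CH2 → C:1 H:2
  CH(OCH3) → C:2 H:4 O:1
  CH3 → C:1 H:3
Element totals:
  C: 7
  H: 15
  N: 1
  O: 3
Molecular formula: C7H15NO3.
DoU = (2C + 2 + N − H − X) / 2 = (2·7 + 2 + 1 − 15 − 0) / 2 = 1.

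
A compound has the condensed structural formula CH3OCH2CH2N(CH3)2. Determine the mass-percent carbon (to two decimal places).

Atom tally by fragment:
  CH3OCH2 → C:2 H:5 O:1
  CH2N(CH3)2 → C:3 H:8 N:1
Element totals:
  C: 5
  H: 13
  N: 1
  O: 1
Molecular formula: C5H13NO.
Molar mass = 103.165 g/mol.
Mass from C: 5 × 12.011 = 60.055 g/mol.
%C = 60.055 / 103.165 × 100 = 58.21%.

58.21%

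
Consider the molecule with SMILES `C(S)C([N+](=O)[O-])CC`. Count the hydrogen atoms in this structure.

Atom tally by fragment:
  HSCH2 → C:1 H:3 S:1
  CH(NO2) → C:1 H:1 N:1 O:2
  CH2 → C:1 H:2
  CH3 → C:1 H:3
Element totals:
  C: 4
  H: 9
  N: 1
  O: 2
  S: 1

9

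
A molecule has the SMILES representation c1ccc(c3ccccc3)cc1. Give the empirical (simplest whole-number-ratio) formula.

C6H5

Atom tally by fragment:
  benzene ring core → C:6 H:6
  (− 1 ring H displaced by substituents)
  + C6H5 → C:6 H:5
Element totals:
  C: 12
  H: 10
Molecular formula: C12H10.
gcd of subscripts = 2; dividing each by 2:
  C: 12/2 = 6
  H: 10/2 = 5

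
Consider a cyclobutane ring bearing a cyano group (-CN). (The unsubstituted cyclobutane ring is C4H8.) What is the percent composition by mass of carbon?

Atom tally by fragment:
  cyclobutane ring core → C:4 H:8
  (− 1 ring H displaced by substituents)
  + CN → C:1 N:1
Element totals:
  C: 5
  H: 7
  N: 1
Molecular formula: C5H7N.
Molar mass = 81.118 g/mol.
Mass from C: 5 × 12.011 = 60.055 g/mol.
%C = 60.055 / 81.118 × 100 = 74.03%.

74.03%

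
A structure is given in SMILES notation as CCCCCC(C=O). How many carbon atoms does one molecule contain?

7

Atom tally by fragment:
  CH3 → C:1 H:3
  CH2 → C:1 H:2
  CH2 → C:1 H:2
  CH2 → C:1 H:2
  CH2 → C:1 H:2
  CH2CHO → C:2 H:3 O:1
Element totals:
  C: 7
  H: 14
  O: 1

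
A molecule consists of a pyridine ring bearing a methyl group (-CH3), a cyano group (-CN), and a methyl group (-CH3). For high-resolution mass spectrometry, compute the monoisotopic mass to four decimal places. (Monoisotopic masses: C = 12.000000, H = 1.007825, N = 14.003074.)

132.0687

Atom tally by fragment:
  pyridine ring core → C:5 H:5 N:1
  (− 3 ring H displaced by substituents)
  + CH3 → C:1 H:3
  + CN → C:1 N:1
  + CH3 → C:1 H:3
Element totals:
  C: 8
  H: 8
  N: 2
Molecular formula: C8H8N2.
  M = 8(12.0) + 8(1.007825) + 2(14.003074)
    = 96.000000 + 8.062600 + 28.006148 = 132.068748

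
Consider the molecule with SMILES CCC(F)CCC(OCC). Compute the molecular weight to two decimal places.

148.22 g/mol

Atom tally by fragment:
  CH3 → C:1 H:3
  CH2 → C:1 H:2
  CH(F) → C:1 H:1 F:1
  CH2 → C:1 H:2
  CH2 → C:1 H:2
  CH2OC2H5 → C:3 H:7 O:1
Element totals:
  C: 8
  H: 17
  F: 1
  O: 1
Molecular formula: C8H17FO.
  M = 8(12.011) + 17(1.008) + 18.998 + 15.999
    = 96.088 + 17.136 + 18.998 + 15.999 = 148.221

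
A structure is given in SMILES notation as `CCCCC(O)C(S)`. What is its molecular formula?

C6H14OS

Atom tally by fragment:
  CH3 → C:1 H:3
  CH2 → C:1 H:2
  CH2 → C:1 H:2
  CH2 → C:1 H:2
  CH(OH) → C:1 H:2 O:1
  CH2SH → C:1 H:3 S:1
Element totals:
  C: 6
  H: 14
  O: 1
  S: 1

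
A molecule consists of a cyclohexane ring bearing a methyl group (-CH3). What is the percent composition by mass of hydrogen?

14.37%

Atom tally by fragment:
  cyclohexane ring core → C:6 H:12
  (− 1 ring H displaced by substituents)
  + CH3 → C:1 H:3
Element totals:
  C: 7
  H: 14
Molecular formula: C7H14.
Molar mass = 98.189 g/mol.
Mass from H: 14 × 1.008 = 14.112 g/mol.
%H = 14.112 / 98.189 × 100 = 14.37%.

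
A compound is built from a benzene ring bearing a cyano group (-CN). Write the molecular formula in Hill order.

Atom tally by fragment:
  benzene ring core → C:6 H:6
  (− 1 ring H displaced by substituents)
  + CN → C:1 N:1
Element totals:
  C: 7
  H: 5
  N: 1

C7H5N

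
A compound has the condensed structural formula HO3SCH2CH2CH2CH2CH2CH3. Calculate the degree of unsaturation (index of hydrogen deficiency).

Atom tally by fragment:
  HO3SCH2 → C:1 H:3 S:1 O:3
  CH2 → C:1 H:2
  CH2 → C:1 H:2
  CH2 → C:1 H:2
  CH2 → C:1 H:2
  CH3 → C:1 H:3
Element totals:
  C: 6
  H: 14
  O: 3
  S: 1
Molecular formula: C6H14O3S.
DoU = (2C + 2 + N − H − X) / 2 = (2·6 + 2 + 0 − 14 − 0) / 2 = 0.

0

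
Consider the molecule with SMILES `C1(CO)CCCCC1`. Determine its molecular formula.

C7H14O

Atom tally by fragment:
  cyclohexane ring core → C:6 H:12
  (− 1 ring H displaced by substituents)
  + CH2OH → C:1 H:3 O:1
Element totals:
  C: 7
  H: 14
  O: 1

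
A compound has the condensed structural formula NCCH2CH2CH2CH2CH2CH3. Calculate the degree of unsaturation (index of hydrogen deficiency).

Element totals:
  C: 7
  H: 13
  N: 1
Molecular formula: C7H13N.
DoU = (2C + 2 + N − H − X) / 2 = (2·7 + 2 + 1 − 13 − 0) / 2 = 2.

2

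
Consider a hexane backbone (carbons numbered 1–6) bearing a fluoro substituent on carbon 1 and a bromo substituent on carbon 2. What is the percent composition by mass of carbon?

39.37%

Atom tally by fragment:
  FCH2 → C:1 H:2 F:1
  CH(Br) → C:1 H:1 Br:1
  CH2 → C:1 H:2
  CH2 → C:1 H:2
  CH2 → C:1 H:2
  CH3 → C:1 H:3
Element totals:
  C: 6
  H: 12
  Br: 1
  F: 1
Molecular formula: C6H12BrF.
Molar mass = 183.064 g/mol.
Mass from C: 6 × 12.011 = 72.066 g/mol.
%C = 72.066 / 183.064 × 100 = 39.37%.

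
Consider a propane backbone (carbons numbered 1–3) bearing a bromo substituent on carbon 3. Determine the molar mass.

Atom tally by fragment:
  CH3 → C:1 H:3
  CH2 → C:1 H:2
  CH2Br → C:1 H:2 Br:1
Element totals:
  C: 3
  H: 7
  Br: 1
Molecular formula: C3H7Br.
  M = 3(12.011) + 7(1.008) + 79.904
    = 36.033 + 7.056 + 79.904 = 122.993

122.99 g/mol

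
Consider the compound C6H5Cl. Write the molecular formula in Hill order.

Atom tally by fragment:
  benzene ring core → C:6 H:6
  (− 1 ring H displaced by substituents)
  + Cl → Cl:1
Element totals:
  C: 6
  H: 5
  Cl: 1

C6H5Cl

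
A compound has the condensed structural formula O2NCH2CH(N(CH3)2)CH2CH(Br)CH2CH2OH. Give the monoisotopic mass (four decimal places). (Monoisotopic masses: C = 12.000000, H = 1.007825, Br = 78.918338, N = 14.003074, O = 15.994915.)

Atom tally by fragment:
  O2NCH2 → C:1 H:2 N:1 O:2
  CH(N(CH3)2) → C:3 H:7 N:1
  CH2 → C:1 H:2
  CH(Br) → C:1 H:1 Br:1
  CH2CH2OH → C:2 H:5 O:1
Element totals:
  C: 8
  H: 17
  Br: 1
  N: 2
  O: 3
Molecular formula: C8H17BrN2O3.
  M = 8(12.0) + 17(1.007825) + 78.918338 + 2(14.003074) + 3(15.994915)
    = 96.000000 + 17.133025 + 78.918338 + 28.006148 + 47.984745 = 268.042256

268.0423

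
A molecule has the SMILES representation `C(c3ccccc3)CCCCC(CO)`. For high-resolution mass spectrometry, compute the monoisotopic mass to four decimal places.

192.1514

Atom tally by fragment:
  C6H5CH2 → C:7 H:7
  CH2 → C:1 H:2
  CH2 → C:1 H:2
  CH2 → C:1 H:2
  CH2 → C:1 H:2
  CH2CH2OH → C:2 H:5 O:1
Element totals:
  C: 13
  H: 20
  O: 1
Molecular formula: C13H20O.
  M = 13(12.0) + 20(1.007825) + 15.994915
    = 156.000000 + 20.156500 + 15.994915 = 192.151415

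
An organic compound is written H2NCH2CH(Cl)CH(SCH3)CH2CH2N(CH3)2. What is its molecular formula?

Element totals:
  C: 8
  H: 19
  Cl: 1
  N: 2
  S: 1

C8H19ClN2S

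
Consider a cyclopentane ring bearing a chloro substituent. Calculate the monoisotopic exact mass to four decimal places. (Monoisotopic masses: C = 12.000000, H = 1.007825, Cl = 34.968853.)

104.0393

Atom tally by fragment:
  cyclopentane ring core → C:5 H:10
  (− 1 ring H displaced by substituents)
  + Cl → Cl:1
Element totals:
  C: 5
  H: 9
  Cl: 1
Molecular formula: C5H9Cl.
  M = 5(12.0) + 9(1.007825) + 34.968853
    = 60.000000 + 9.070425 + 34.968853 = 104.039278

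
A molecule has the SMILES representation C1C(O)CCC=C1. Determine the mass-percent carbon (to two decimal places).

73.43%

Atom tally by fragment:
  cyclohexene ring core → C:6 H:10
  (− 1 ring H displaced by substituents)
  + OH → O:1 H:1
Element totals:
  C: 6
  H: 10
  O: 1
Molecular formula: C6H10O.
Molar mass = 98.145 g/mol.
Mass from C: 6 × 12.011 = 72.066 g/mol.
%C = 72.066 / 98.145 × 100 = 73.43%.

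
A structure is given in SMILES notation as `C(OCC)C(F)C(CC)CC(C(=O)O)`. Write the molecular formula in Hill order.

Atom tally by fragment:
  C2H5OCH2 → C:3 H:7 O:1
  CH(F) → C:1 H:1 F:1
  CH(C2H5) → C:3 H:6
  CH2 → C:1 H:2
  CH2COOH → C:2 H:3 O:2
Element totals:
  C: 10
  H: 19
  F: 1
  O: 3

C10H19FO3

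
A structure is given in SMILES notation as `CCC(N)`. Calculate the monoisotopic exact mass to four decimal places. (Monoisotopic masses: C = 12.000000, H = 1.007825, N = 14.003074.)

Atom tally by fragment:
  CH3 → C:1 H:3
  CH2 → C:1 H:2
  CH2NH2 → C:1 H:4 N:1
Element totals:
  C: 3
  H: 9
  N: 1
Molecular formula: C3H9N.
  M = 3(12.0) + 9(1.007825) + 14.003074
    = 36.000000 + 9.070425 + 14.003074 = 59.073499

59.0735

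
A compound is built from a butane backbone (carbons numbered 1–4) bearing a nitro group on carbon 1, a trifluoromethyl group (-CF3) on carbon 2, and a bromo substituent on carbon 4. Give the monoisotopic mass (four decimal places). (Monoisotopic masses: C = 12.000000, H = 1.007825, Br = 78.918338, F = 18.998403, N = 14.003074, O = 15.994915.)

248.9612

Atom tally by fragment:
  O2NCH2 → C:1 H:2 N:1 O:2
  CH(CF3) → C:2 H:1 F:3
  CH2 → C:1 H:2
  CH2Br → C:1 H:2 Br:1
Element totals:
  C: 5
  H: 7
  Br: 1
  F: 3
  N: 1
  O: 2
Molecular formula: C5H7BrF3NO2.
  M = 5(12.0) + 7(1.007825) + 78.918338 + 3(18.998403) + 14.003074 + 2(15.994915)
    = 60.000000 + 7.054775 + 78.918338 + 56.995209 + 14.003074 + 31.989830 = 248.961226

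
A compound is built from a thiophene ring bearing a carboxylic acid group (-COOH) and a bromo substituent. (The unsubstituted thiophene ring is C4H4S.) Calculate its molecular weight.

207.04 g/mol

Atom tally by fragment:
  thiophene ring core → C:4 H:4 S:1
  (− 2 ring H displaced by substituents)
  + COOH → C:1 H:1 O:2
  + Br → Br:1
Element totals:
  C: 5
  H: 3
  Br: 1
  O: 2
  S: 1
Molecular formula: C5H3BrO2S.
  M = 5(12.011) + 3(1.008) + 79.904 + 2(15.999) + 32.06
    = 60.055 + 3.024 + 79.904 + 31.998 + 32.060 = 207.041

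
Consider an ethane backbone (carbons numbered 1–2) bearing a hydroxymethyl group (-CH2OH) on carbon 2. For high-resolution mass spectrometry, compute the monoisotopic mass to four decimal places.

Atom tally by fragment:
  CH3 → C:1 H:3
  CH2CH2OH → C:2 H:5 O:1
Element totals:
  C: 3
  H: 8
  O: 1
Molecular formula: C3H8O.
  M = 3(12.0) + 8(1.007825) + 15.994915
    = 36.000000 + 8.062600 + 15.994915 = 60.057515

60.0575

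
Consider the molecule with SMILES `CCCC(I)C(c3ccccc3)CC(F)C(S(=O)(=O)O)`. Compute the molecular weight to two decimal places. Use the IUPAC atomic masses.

414.27 g/mol

Atom tally by fragment:
  CH3 → C:1 H:3
  CH2 → C:1 H:2
  CH2 → C:1 H:2
  CH(I) → C:1 H:1 I:1
  CH(C6H5) → C:7 H:6
  CH2 → C:1 H:2
  CH(F) → C:1 H:1 F:1
  CH2SO3H → C:1 H:3 S:1 O:3
Element totals:
  C: 14
  H: 20
  F: 1
  I: 1
  O: 3
  S: 1
Molecular formula: C14H20FIO3S.
  M = 14(12.011) + 20(1.008) + 18.998 + 126.904 + 3(15.999) + 32.06
    = 168.154 + 20.160 + 18.998 + 126.904 + 47.997 + 32.060 = 414.273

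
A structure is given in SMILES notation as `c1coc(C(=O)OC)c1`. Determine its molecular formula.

Atom tally by fragment:
  furan ring core → C:4 H:4 O:1
  (− 1 ring H displaced by substituents)
  + COOCH3 → C:2 H:3 O:2
Element totals:
  C: 6
  H: 6
  O: 3

C6H6O3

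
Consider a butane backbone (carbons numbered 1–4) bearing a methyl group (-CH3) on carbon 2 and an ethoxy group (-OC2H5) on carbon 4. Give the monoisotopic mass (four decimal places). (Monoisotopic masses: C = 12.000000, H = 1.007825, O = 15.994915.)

116.1201

Atom tally by fragment:
  CH3 → C:1 H:3
  CH(CH3) → C:2 H:4
  CH2 → C:1 H:2
  CH2OC2H5 → C:3 H:7 O:1
Element totals:
  C: 7
  H: 16
  O: 1
Molecular formula: C7H16O.
  M = 7(12.0) + 16(1.007825) + 15.994915
    = 84.000000 + 16.125200 + 15.994915 = 116.120115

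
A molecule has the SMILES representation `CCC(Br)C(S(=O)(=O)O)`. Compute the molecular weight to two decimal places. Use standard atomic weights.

Atom tally by fragment:
  CH3 → C:1 H:3
  CH2 → C:1 H:2
  CH(Br) → C:1 H:1 Br:1
  CH2SO3H → C:1 H:3 S:1 O:3
Element totals:
  C: 4
  H: 9
  Br: 1
  O: 3
  S: 1
Molecular formula: C4H9BrO3S.
  M = 4(12.011) + 9(1.008) + 79.904 + 3(15.999) + 32.06
    = 48.044 + 9.072 + 79.904 + 47.997 + 32.060 = 217.077

217.08 g/mol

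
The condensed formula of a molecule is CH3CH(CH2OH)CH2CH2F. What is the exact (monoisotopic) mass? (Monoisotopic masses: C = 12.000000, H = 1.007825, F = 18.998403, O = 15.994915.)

Element totals:
  C: 5
  H: 11
  F: 1
  O: 1
Molecular formula: C5H11FO.
  M = 5(12.0) + 11(1.007825) + 18.998403 + 15.994915
    = 60.000000 + 11.086075 + 18.998403 + 15.994915 = 106.079393

106.0794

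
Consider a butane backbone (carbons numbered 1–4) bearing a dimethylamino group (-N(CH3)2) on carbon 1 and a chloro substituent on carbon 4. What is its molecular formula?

C6H14ClN

Atom tally by fragment:
  (CH3)2NCH2 → C:3 H:8 N:1
  CH2 → C:1 H:2
  CH2 → C:1 H:2
  CH2Cl → C:1 H:2 Cl:1
Element totals:
  C: 6
  H: 14
  Cl: 1
  N: 1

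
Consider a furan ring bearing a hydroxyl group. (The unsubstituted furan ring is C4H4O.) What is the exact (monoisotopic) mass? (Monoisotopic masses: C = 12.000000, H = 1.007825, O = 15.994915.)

Atom tally by fragment:
  furan ring core → C:4 H:4 O:1
  (− 1 ring H displaced by substituents)
  + OH → O:1 H:1
Element totals:
  C: 4
  H: 4
  O: 2
Molecular formula: C4H4O2.
  M = 4(12.0) + 4(1.007825) + 2(15.994915)
    = 48.000000 + 4.031300 + 31.989830 = 84.021130

84.0211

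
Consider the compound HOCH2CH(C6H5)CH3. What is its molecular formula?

C9H12O

Atom tally by fragment:
  HOCH2 → C:1 H:3 O:1
  CH(C6H5) → C:7 H:6
  CH3 → C:1 H:3
Element totals:
  C: 9
  H: 12
  O: 1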